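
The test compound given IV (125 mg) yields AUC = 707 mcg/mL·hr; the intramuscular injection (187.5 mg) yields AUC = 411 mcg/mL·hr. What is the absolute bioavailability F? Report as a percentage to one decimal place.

F = (AUC_ev / D_ev) / (AUC_iv / D_iv)
  = (411/187.5) / (707/125)
  = 2.192 / 5.656 = 0.3876
  = 38.76%

F = 38.8%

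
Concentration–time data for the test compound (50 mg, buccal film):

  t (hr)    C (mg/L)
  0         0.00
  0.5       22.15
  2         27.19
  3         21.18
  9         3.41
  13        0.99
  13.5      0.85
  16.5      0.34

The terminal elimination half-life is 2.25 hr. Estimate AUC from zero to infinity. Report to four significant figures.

Trapezoidal AUC_0→16.5:
  [0→0.5]: (0.00+22.15)/2 × 0.5 = 5.5375
  [0.5→2]: (22.15+27.19)/2 × 1.5 = 37.005
  [2→3]: (27.19+21.18)/2 × 1 = 24.185
  [3→9]: (21.18+3.41)/2 × 6 = 73.77
  [9→13]: (3.41+0.99)/2 × 4 = 8.8
  [13→13.5]: (0.99+0.85)/2 × 0.5 = 0.46
  [13.5→16.5]: (0.85+0.34)/2 × 3 = 1.785
  Sum = 151.5425 mg/L·hr
k_e = ln2 / t½ = 0.693147 / 2.25 = 0.3081 hr^-1
Extrapolated tail: C_last / k_e = 0.34 / 0.3081 = 1.104
AUC_0→∞ = 151.5425 + 1.104 = 152.6465 mg/L·hr

AUC = 152.6 mg/L·hr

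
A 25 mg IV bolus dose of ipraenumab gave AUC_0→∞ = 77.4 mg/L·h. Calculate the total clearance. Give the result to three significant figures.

CL = 0.323 L/h

CL = Dose_iv / AUC_0→∞
   = 25 / 77.4 = 0.322997 L/h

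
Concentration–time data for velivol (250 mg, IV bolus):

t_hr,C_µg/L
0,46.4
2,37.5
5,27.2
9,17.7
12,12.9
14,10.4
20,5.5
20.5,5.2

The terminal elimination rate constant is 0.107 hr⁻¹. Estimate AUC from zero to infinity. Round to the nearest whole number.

Trapezoidal AUC_0→20.5:
  [0→2]: (46.4+37.5)/2 × 2 = 83.9
  [2→5]: (37.5+27.2)/2 × 3 = 97.05
  [5→9]: (27.2+17.7)/2 × 4 = 89.8
  [9→12]: (17.7+12.9)/2 × 3 = 45.9
  [12→14]: (12.9+10.4)/2 × 2 = 23.3
  [14→20]: (10.4+5.5)/2 × 6 = 47.7
  [20→20.5]: (5.5+5.2)/2 × 0.5 = 2.675
  Sum = 390.325 µg/L·hr
Extrapolated tail: C_last / k_e = 5.2 / 0.107 = 48.598
AUC_0→∞ = 390.325 + 48.598 = 438.923 µg/L·hr

AUC = 439 µg/L·hr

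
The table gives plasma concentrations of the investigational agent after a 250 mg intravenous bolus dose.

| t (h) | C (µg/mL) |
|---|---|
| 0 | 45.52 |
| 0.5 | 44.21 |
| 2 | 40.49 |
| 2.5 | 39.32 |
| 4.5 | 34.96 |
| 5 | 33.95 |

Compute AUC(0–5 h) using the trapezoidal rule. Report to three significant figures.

AUC = 197 µg/mL·h

Trapezoidal AUC_0→5:
  [0→0.5]: (45.52+44.21)/2 × 0.5 = 22.4325
  [0.5→2]: (44.21+40.49)/2 × 1.5 = 63.525
  [2→2.5]: (40.49+39.32)/2 × 0.5 = 19.9525
  [2.5→4.5]: (39.32+34.96)/2 × 2 = 74.28
  [4.5→5]: (34.96+33.95)/2 × 0.5 = 17.2275
  Sum = 197.4175 µg/mL·h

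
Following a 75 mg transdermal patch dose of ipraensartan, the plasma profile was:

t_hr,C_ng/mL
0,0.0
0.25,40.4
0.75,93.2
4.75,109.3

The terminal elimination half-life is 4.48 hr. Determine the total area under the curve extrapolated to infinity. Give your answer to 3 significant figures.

AUC = 1150 ng/mL·hr

Trapezoidal AUC_0→4.75:
  [0→0.25]: (0.0+40.4)/2 × 0.25 = 5.05
  [0.25→0.75]: (40.4+93.2)/2 × 0.5 = 33.4
  [0.75→4.75]: (93.2+109.3)/2 × 4 = 405.0
  Sum = 443.45 ng/mL·hr
k_e = ln2 / t½ = 0.693147 / 4.48 = 0.1547 hr^-1
Extrapolated tail: C_last / k_e = 109.3 / 0.1547 = 706.529
AUC_0→∞ = 443.45 + 706.529 = 1149.979 ng/mL·hr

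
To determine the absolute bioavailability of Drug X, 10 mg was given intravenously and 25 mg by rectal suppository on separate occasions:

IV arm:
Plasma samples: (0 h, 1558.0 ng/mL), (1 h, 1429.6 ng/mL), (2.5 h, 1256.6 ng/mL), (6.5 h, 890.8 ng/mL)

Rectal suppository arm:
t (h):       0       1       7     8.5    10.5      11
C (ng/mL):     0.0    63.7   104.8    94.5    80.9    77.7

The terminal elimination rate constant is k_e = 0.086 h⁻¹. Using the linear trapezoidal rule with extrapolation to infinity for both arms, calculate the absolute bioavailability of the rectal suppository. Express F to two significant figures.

F = 0.040

Trapezoidal AUC_0→6.5 (IV):
  [0→1]: (1558.0+1429.6)/2 × 1 = 1493.8
  [1→2.5]: (1429.6+1256.6)/2 × 1.5 = 2014.65
  [2.5→6.5]: (1256.6+890.8)/2 × 4 = 4294.8
  Sum = 7803.25 ng/mL·h
IV tail: 890.8/0.086 = 10358.140; AUC_iv,0→∞ = 7803.25 + 10358.140 = 18161.39 ng/mL·h
Trapezoidal AUC_0→11 (rectal suppository):
  [0→1]: (0.0+63.7)/2 × 1 = 31.85
  [1→7]: (63.7+104.8)/2 × 6 = 505.5
  [7→8.5]: (104.8+94.5)/2 × 1.5 = 149.475
  [8.5→10.5]: (94.5+80.9)/2 × 2 = 175.4
  [10.5→11]: (80.9+77.7)/2 × 0.5 = 39.65
  Sum = 901.875 ng/mL·h
rectal suppository tail: 77.7/0.086 = 903.488; AUC_ev,0→∞ = 901.875 + 903.488 = 1805.363 ng/mL·h
F = (AUC_ev/D_ev)/(AUC_iv/D_iv) = (1805.363/25)/(18161.39/10) = 72.21452/1816.139 = 0.0398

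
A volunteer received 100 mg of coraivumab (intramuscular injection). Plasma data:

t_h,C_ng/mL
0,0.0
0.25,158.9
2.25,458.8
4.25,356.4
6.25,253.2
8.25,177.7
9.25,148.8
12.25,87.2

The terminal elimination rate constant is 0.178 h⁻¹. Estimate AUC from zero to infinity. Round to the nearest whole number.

AUC = 3500 ng/mL·h

Trapezoidal AUC_0→12.25:
  [0→0.25]: (0.0+158.9)/2 × 0.25 = 19.8625
  [0.25→2.25]: (158.9+458.8)/2 × 2 = 617.7
  [2.25→4.25]: (458.8+356.4)/2 × 2 = 815.2
  [4.25→6.25]: (356.4+253.2)/2 × 2 = 609.6
  [6.25→8.25]: (253.2+177.7)/2 × 2 = 430.9
  [8.25→9.25]: (177.7+148.8)/2 × 1 = 163.25
  [9.25→12.25]: (148.8+87.2)/2 × 3 = 354.0
  Sum = 3010.5125 ng/mL·h
Extrapolated tail: C_last / k_e = 87.2 / 0.178 = 489.888
AUC_0→∞ = 3010.5125 + 489.888 = 3500.4005 ng/mL·h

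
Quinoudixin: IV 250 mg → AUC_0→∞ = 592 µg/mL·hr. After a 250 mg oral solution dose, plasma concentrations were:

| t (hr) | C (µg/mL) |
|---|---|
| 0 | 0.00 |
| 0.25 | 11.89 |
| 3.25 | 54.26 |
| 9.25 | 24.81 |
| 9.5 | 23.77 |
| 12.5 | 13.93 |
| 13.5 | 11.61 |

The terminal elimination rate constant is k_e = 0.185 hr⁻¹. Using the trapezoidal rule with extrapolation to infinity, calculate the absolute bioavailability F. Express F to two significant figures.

F = 0.80

Trapezoidal AUC_0→13.5 (oral solution):
  [0→0.25]: (0.00+11.89)/2 × 0.25 = 1.48625
  [0.25→3.25]: (11.89+54.26)/2 × 3 = 99.225
  [3.25→9.25]: (54.26+24.81)/2 × 6 = 237.21
  [9.25→9.5]: (24.81+23.77)/2 × 0.25 = 6.0725
  [9.5→12.5]: (23.77+13.93)/2 × 3 = 56.55
  [12.5→13.5]: (13.93+11.61)/2 × 1 = 12.77
  Sum = 413.31375 µg/mL·hr
Tail: C_last/k_e = 11.61/0.185 = 62.757
AUC_0→∞ (oral solution) = 413.31375 + 62.757 = 476.07075 µg/mL·hr
F = (AUC_ev/D_ev)/(AUC_iv/D_iv) = (476.07075/250)/(592/250) = 1.904283/2.368 = 0.8042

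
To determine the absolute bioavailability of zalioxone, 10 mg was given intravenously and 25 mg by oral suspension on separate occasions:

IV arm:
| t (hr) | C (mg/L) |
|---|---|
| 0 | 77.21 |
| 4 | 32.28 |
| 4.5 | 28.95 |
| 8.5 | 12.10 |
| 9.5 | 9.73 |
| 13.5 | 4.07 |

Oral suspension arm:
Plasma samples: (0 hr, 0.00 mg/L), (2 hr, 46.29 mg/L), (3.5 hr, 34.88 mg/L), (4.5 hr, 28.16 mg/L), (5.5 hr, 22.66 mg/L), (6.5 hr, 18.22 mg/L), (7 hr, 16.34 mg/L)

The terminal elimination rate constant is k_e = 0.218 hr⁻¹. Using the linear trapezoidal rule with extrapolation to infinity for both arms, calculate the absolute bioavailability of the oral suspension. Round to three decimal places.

F = 0.287

Trapezoidal AUC_0→13.5 (IV):
  [0→4]: (77.21+32.28)/2 × 4 = 218.98
  [4→4.5]: (32.28+28.95)/2 × 0.5 = 15.3075
  [4.5→8.5]: (28.95+12.10)/2 × 4 = 82.1
  [8.5→9.5]: (12.10+9.73)/2 × 1 = 10.915
  [9.5→13.5]: (9.73+4.07)/2 × 4 = 27.6
  Sum = 354.9025 mg/L·hr
IV tail: 4.07/0.218 = 18.670; AUC_iv,0→∞ = 354.9025 + 18.670 = 373.5725 mg/L·hr
Trapezoidal AUC_0→7 (oral suspension):
  [0→2]: (0.00+46.29)/2 × 2 = 46.29
  [2→3.5]: (46.29+34.88)/2 × 1.5 = 60.8775
  [3.5→4.5]: (34.88+28.16)/2 × 1 = 31.52
  [4.5→5.5]: (28.16+22.66)/2 × 1 = 25.41
  [5.5→6.5]: (22.66+18.22)/2 × 1 = 20.44
  [6.5→7]: (18.22+16.34)/2 × 0.5 = 8.64
  Sum = 193.1775 mg/L·hr
oral suspension tail: 16.34/0.218 = 74.954; AUC_ev,0→∞ = 193.1775 + 74.954 = 268.1315 mg/L·hr
F = (AUC_ev/D_ev)/(AUC_iv/D_iv) = (268.1315/25)/(373.5725/10) = 10.72526/37.35725 = 0.2871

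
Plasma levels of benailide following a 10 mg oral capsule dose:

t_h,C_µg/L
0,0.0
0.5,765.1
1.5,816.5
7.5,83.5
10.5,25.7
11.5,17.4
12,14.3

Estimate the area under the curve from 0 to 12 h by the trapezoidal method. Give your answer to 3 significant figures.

Trapezoidal AUC_0→12:
  [0→0.5]: (0.0+765.1)/2 × 0.5 = 191.275
  [0.5→1.5]: (765.1+816.5)/2 × 1 = 790.8
  [1.5→7.5]: (816.5+83.5)/2 × 6 = 2700.0
  [7.5→10.5]: (83.5+25.7)/2 × 3 = 163.8
  [10.5→11.5]: (25.7+17.4)/2 × 1 = 21.55
  [11.5→12]: (17.4+14.3)/2 × 0.5 = 7.925
  Sum = 3875.35 µg/L·h

AUC = 3880 µg/L·h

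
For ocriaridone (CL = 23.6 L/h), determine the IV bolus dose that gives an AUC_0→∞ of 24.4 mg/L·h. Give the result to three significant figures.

Dose = 576 mg

Dose_iv = CL × AUC_0→∞
     = 23.6 × 24.4 = 575.84 mg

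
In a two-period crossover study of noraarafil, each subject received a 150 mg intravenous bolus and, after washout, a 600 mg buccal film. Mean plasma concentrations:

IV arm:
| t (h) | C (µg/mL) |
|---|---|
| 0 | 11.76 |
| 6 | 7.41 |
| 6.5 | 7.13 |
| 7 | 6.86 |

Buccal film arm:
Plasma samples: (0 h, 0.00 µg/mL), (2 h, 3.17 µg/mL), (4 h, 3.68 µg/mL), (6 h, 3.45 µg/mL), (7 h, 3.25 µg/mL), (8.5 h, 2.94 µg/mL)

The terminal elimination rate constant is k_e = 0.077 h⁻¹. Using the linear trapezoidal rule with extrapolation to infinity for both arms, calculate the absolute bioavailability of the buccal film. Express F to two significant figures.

Trapezoidal AUC_0→7 (IV):
  [0→6]: (11.76+7.41)/2 × 6 = 57.51
  [6→6.5]: (7.41+7.13)/2 × 0.5 = 3.635
  [6.5→7]: (7.13+6.86)/2 × 0.5 = 3.4975
  Sum = 64.6425 µg/mL·h
IV tail: 6.86/0.077 = 89.091; AUC_iv,0→∞ = 64.6425 + 89.091 = 153.7335 µg/mL·h
Trapezoidal AUC_0→8.5 (buccal film):
  [0→2]: (0.00+3.17)/2 × 2 = 3.17
  [2→4]: (3.17+3.68)/2 × 2 = 6.85
  [4→6]: (3.68+3.45)/2 × 2 = 7.13
  [6→7]: (3.45+3.25)/2 × 1 = 3.35
  [7→8.5]: (3.25+2.94)/2 × 1.5 = 4.6425
  Sum = 25.1425 µg/mL·h
buccal film tail: 2.94/0.077 = 38.182; AUC_ev,0→∞ = 25.1425 + 38.182 = 63.3245 µg/mL·h
F = (AUC_ev/D_ev)/(AUC_iv/D_iv) = (63.3245/600)/(153.7335/150) = 0.105541/1.02489 = 0.1030

F = 0.10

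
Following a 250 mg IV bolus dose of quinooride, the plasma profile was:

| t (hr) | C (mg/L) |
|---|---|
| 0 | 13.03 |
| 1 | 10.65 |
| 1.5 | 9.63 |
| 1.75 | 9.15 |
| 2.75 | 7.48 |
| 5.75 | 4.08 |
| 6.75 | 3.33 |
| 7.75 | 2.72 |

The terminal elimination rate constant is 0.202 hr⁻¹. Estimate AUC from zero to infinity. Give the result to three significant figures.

AUC = 65.1 mg/L·hr

Trapezoidal AUC_0→7.75:
  [0→1]: (13.03+10.65)/2 × 1 = 11.84
  [1→1.5]: (10.65+9.63)/2 × 0.5 = 5.07
  [1.5→1.75]: (9.63+9.15)/2 × 0.25 = 2.3475
  [1.75→2.75]: (9.15+7.48)/2 × 1 = 8.315
  [2.75→5.75]: (7.48+4.08)/2 × 3 = 17.34
  [5.75→6.75]: (4.08+3.33)/2 × 1 = 3.705
  [6.75→7.75]: (3.33+2.72)/2 × 1 = 3.025
  Sum = 51.6425 mg/L·hr
Extrapolated tail: C_last / k_e = 2.72 / 0.202 = 13.465
AUC_0→∞ = 51.6425 + 13.465 = 65.1075 mg/L·hr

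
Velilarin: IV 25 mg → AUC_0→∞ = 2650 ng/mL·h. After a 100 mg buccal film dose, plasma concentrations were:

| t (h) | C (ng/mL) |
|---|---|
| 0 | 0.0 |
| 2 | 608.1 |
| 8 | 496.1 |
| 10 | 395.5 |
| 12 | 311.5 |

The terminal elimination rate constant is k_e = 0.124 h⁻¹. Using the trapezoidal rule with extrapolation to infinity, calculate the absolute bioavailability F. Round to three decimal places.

F = 0.758

Trapezoidal AUC_0→12 (buccal film):
  [0→2]: (0.0+608.1)/2 × 2 = 608.1
  [2→8]: (608.1+496.1)/2 × 6 = 3312.6
  [8→10]: (496.1+395.5)/2 × 2 = 891.6
  [10→12]: (395.5+311.5)/2 × 2 = 707.0
  Sum = 5519.3 ng/mL·h
Tail: C_last/k_e = 311.5/0.124 = 2512.097
AUC_0→∞ (buccal film) = 5519.3 + 2512.097 = 8031.397 ng/mL·h
F = (AUC_ev/D_ev)/(AUC_iv/D_iv) = (8031.397/100)/(2650/25) = 80.31397/106 = 0.7577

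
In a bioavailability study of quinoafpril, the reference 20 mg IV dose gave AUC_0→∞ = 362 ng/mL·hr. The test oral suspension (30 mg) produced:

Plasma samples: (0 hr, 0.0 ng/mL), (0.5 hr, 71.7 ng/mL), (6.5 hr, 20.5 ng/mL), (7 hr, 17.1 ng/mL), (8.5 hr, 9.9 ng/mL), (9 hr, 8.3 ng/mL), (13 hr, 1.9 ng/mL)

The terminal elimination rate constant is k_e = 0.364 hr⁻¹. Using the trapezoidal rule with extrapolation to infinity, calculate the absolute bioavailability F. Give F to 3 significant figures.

F = 0.653

Trapezoidal AUC_0→13 (oral suspension):
  [0→0.5]: (0.0+71.7)/2 × 0.5 = 17.925
  [0.5→6.5]: (71.7+20.5)/2 × 6 = 276.6
  [6.5→7]: (20.5+17.1)/2 × 0.5 = 9.4
  [7→8.5]: (17.1+9.9)/2 × 1.5 = 20.25
  [8.5→9]: (9.9+8.3)/2 × 0.5 = 4.55
  [9→13]: (8.3+1.9)/2 × 4 = 20.4
  Sum = 349.125 ng/mL·hr
Tail: C_last/k_e = 1.9/0.364 = 5.220
AUC_0→∞ (oral suspension) = 349.125 + 5.220 = 354.345 ng/mL·hr
F = (AUC_ev/D_ev)/(AUC_iv/D_iv) = (354.345/30)/(362/20) = 11.8115/18.1 = 0.6526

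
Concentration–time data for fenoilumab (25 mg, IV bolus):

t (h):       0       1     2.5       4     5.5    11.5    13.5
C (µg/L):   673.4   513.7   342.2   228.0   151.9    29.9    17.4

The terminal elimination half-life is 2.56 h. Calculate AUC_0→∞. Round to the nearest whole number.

Trapezoidal AUC_0→13.5:
  [0→1]: (673.4+513.7)/2 × 1 = 593.55
  [1→2.5]: (513.7+342.2)/2 × 1.5 = 641.925
  [2.5→4]: (342.2+228.0)/2 × 1.5 = 427.65
  [4→5.5]: (228.0+151.9)/2 × 1.5 = 284.925
  [5.5→11.5]: (151.9+29.9)/2 × 6 = 545.4
  [11.5→13.5]: (29.9+17.4)/2 × 2 = 47.3
  Sum = 2540.75 µg/L·h
k_e = ln2 / t½ = 0.693147 / 2.56 = 0.2708 h^-1
Extrapolated tail: C_last / k_e = 17.4 / 0.2708 = 64.254
AUC_0→∞ = 2540.75 + 64.254 = 2605.004 µg/L·h

AUC = 2605 µg/L·h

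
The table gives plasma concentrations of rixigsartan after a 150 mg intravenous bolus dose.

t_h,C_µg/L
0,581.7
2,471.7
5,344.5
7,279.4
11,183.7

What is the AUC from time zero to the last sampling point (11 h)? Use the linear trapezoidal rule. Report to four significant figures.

Trapezoidal AUC_0→11:
  [0→2]: (581.7+471.7)/2 × 2 = 1053.4
  [2→5]: (471.7+344.5)/2 × 3 = 1224.3
  [5→7]: (344.5+279.4)/2 × 2 = 623.9
  [7→11]: (279.4+183.7)/2 × 4 = 926.2
  Sum = 3827.8 µg/L·h

AUC = 3828 µg/L·h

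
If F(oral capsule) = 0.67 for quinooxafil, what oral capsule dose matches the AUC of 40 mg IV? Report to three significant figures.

For equal systemic exposure: F × D_ev = D_iv
D_ev = D_iv / F = 40 / 0.67 = 59.7015 mg

D_oral = 59.7 mg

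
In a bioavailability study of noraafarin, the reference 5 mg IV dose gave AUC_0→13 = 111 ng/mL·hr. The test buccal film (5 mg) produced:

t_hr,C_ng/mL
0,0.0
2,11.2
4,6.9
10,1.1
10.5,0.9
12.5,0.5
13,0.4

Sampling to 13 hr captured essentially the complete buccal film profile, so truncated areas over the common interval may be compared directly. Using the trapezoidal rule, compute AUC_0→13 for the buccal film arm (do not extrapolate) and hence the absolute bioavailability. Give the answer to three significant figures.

F = 0.499

Trapezoidal AUC_0→13 (buccal film):
  [0→2]: (0.0+11.2)/2 × 2 = 11.2
  [2→4]: (11.2+6.9)/2 × 2 = 18.1
  [4→10]: (6.9+1.1)/2 × 6 = 24.0
  [10→10.5]: (1.1+0.9)/2 × 0.5 = 0.5
  [10.5→12.5]: (0.9+0.5)/2 × 2 = 1.4
  [12.5→13]: (0.5+0.4)/2 × 0.5 = 0.225
  Sum = 55.425 ng/mL·hr
F = (AUC_ev/D_ev)/(AUC_iv/D_iv) = (55.425/5)/(111/5) = 11.085/22.2 = 0.4993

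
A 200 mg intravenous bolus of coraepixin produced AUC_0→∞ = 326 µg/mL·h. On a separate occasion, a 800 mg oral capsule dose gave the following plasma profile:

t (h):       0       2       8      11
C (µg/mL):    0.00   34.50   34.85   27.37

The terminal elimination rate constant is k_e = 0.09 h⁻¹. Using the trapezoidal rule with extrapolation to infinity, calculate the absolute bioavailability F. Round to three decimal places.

Trapezoidal AUC_0→11 (oral capsule):
  [0→2]: (0.00+34.50)/2 × 2 = 34.5
  [2→8]: (34.50+34.85)/2 × 6 = 208.05
  [8→11]: (34.85+27.37)/2 × 3 = 93.33
  Sum = 335.88 µg/mL·h
Tail: C_last/k_e = 27.37/0.09 = 304.111
AUC_0→∞ (oral capsule) = 335.88 + 304.111 = 639.991 µg/mL·h
F = (AUC_ev/D_ev)/(AUC_iv/D_iv) = (639.991/800)/(326/200) = 0.79998875/1.63 = 0.4908

F = 0.491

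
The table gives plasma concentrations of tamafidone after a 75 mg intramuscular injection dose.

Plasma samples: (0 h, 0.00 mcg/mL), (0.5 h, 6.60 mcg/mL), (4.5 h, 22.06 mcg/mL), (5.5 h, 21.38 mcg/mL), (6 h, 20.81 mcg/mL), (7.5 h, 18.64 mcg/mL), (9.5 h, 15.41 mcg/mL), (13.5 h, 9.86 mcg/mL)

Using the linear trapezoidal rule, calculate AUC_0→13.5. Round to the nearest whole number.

AUC = 205 mcg/mL·h

Trapezoidal AUC_0→13.5:
  [0→0.5]: (0.00+6.60)/2 × 0.5 = 1.65
  [0.5→4.5]: (6.60+22.06)/2 × 4 = 57.32
  [4.5→5.5]: (22.06+21.38)/2 × 1 = 21.72
  [5.5→6]: (21.38+20.81)/2 × 0.5 = 10.5475
  [6→7.5]: (20.81+18.64)/2 × 1.5 = 29.5875
  [7.5→9.5]: (18.64+15.41)/2 × 2 = 34.05
  [9.5→13.5]: (15.41+9.86)/2 × 4 = 50.54
  Sum = 205.415 mcg/mL·h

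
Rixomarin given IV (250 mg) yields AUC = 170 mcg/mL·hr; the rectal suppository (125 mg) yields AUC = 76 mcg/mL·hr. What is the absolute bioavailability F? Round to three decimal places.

F = 0.894

F = (AUC_ev / D_ev) / (AUC_iv / D_iv)
  = (76/125) / (170/250)
  = 0.608 / 0.68 = 0.8941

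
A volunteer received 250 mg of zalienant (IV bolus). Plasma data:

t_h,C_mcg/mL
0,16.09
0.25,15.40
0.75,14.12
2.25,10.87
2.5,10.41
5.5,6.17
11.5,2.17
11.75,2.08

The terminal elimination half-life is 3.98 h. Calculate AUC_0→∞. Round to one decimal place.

Trapezoidal AUC_0→11.75:
  [0→0.25]: (16.09+15.40)/2 × 0.25 = 3.93625
  [0.25→0.75]: (15.40+14.12)/2 × 0.5 = 7.38
  [0.75→2.25]: (14.12+10.87)/2 × 1.5 = 18.7425
  [2.25→2.5]: (10.87+10.41)/2 × 0.25 = 2.66
  [2.5→5.5]: (10.41+6.17)/2 × 3 = 24.87
  [5.5→11.5]: (6.17+2.17)/2 × 6 = 25.02
  [11.5→11.75]: (2.17+2.08)/2 × 0.25 = 0.53125
  Sum = 83.14 mcg/mL·h
k_e = ln2 / t½ = 0.693147 / 3.98 = 0.1742 h^-1
Extrapolated tail: C_last / k_e = 2.08 / 0.1742 = 11.940
AUC_0→∞ = 83.14 + 11.940 = 95.08 mcg/mL·h

AUC = 95.1 mcg/mL·h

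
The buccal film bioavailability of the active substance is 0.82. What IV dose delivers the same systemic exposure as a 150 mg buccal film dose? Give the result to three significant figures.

Systemic exposure from an extravascular dose = F × D_ev, so the equivalent IV dose is F × D_ev.
D_iv = F × D_ev = 0.82 × 150 = 123 mg

D_iv = 123 mg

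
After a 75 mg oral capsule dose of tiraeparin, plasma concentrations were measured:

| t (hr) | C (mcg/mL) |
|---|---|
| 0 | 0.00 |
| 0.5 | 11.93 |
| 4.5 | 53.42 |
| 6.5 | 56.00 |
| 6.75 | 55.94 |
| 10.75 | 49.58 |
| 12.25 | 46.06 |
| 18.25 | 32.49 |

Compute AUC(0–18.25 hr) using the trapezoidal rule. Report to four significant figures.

AUC = 775.5 mcg/mL·hr

Trapezoidal AUC_0→18.25:
  [0→0.5]: (0.00+11.93)/2 × 0.5 = 2.9825
  [0.5→4.5]: (11.93+53.42)/2 × 4 = 130.7
  [4.5→6.5]: (53.42+56.00)/2 × 2 = 109.42
  [6.5→6.75]: (56.00+55.94)/2 × 0.25 = 13.9925
  [6.75→10.75]: (55.94+49.58)/2 × 4 = 211.04
  [10.75→12.25]: (49.58+46.06)/2 × 1.5 = 71.73
  [12.25→18.25]: (46.06+32.49)/2 × 6 = 235.65
  Sum = 775.515 mcg/mL·hr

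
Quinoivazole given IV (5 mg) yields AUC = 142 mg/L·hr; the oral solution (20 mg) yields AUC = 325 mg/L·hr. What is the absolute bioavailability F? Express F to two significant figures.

F = 0.57

F = (AUC_ev / D_ev) / (AUC_iv / D_iv)
  = (325/20) / (142/5)
  = 16.25 / 28.4 = 0.5722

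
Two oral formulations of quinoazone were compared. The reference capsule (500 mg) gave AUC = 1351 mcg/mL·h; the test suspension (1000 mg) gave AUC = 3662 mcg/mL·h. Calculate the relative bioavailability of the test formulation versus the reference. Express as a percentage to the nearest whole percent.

F_rel = 136%

F_rel = (AUC_test/D_test) / (AUC_ref/D_ref)
      = (3662/1000) / (1351/500)
      = 3.662 / 2.702 = 1.3553 = 135.53%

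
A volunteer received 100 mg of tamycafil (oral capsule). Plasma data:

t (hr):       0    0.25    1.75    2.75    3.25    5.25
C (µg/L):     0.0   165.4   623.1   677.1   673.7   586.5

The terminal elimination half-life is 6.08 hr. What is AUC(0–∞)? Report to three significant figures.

AUC = 8000 µg/L·hr

Trapezoidal AUC_0→5.25:
  [0→0.25]: (0.0+165.4)/2 × 0.25 = 20.675
  [0.25→1.75]: (165.4+623.1)/2 × 1.5 = 591.375
  [1.75→2.75]: (623.1+677.1)/2 × 1 = 650.1
  [2.75→3.25]: (677.1+673.7)/2 × 0.5 = 337.7
  [3.25→5.25]: (673.7+586.5)/2 × 2 = 1260.2
  Sum = 2860.05 µg/L·hr
k_e = ln2 / t½ = 0.693147 / 6.08 = 0.1140 hr^-1
Extrapolated tail: C_last / k_e = 586.5 / 0.114 = 5144.737
AUC_0→∞ = 2860.05 + 5144.737 = 8004.787 µg/L·hr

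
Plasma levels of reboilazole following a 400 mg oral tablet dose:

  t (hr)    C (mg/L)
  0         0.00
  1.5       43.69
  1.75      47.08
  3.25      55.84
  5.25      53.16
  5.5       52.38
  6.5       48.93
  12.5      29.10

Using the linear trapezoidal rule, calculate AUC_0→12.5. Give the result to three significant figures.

AUC = 528 mg/L·hr

Trapezoidal AUC_0→12.5:
  [0→1.5]: (0.00+43.69)/2 × 1.5 = 32.7675
  [1.5→1.75]: (43.69+47.08)/2 × 0.25 = 11.34625
  [1.75→3.25]: (47.08+55.84)/2 × 1.5 = 77.19
  [3.25→5.25]: (55.84+53.16)/2 × 2 = 109.0
  [5.25→5.5]: (53.16+52.38)/2 × 0.25 = 13.1925
  [5.5→6.5]: (52.38+48.93)/2 × 1 = 50.655
  [6.5→12.5]: (48.93+29.10)/2 × 6 = 234.09
  Sum = 528.24125 mg/L·hr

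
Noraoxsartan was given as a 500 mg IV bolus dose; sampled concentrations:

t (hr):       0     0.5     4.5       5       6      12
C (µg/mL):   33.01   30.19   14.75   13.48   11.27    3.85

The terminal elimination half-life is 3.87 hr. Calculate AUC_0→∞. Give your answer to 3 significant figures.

AUC = 192 µg/mL·hr

Trapezoidal AUC_0→12:
  [0→0.5]: (33.01+30.19)/2 × 0.5 = 15.8
  [0.5→4.5]: (30.19+14.75)/2 × 4 = 89.88
  [4.5→5]: (14.75+13.48)/2 × 0.5 = 7.0575
  [5→6]: (13.48+11.27)/2 × 1 = 12.375
  [6→12]: (11.27+3.85)/2 × 6 = 45.36
  Sum = 170.4725 µg/mL·hr
k_e = ln2 / t½ = 0.693147 / 3.87 = 0.1791 hr^-1
Extrapolated tail: C_last / k_e = 3.85 / 0.1791 = 21.496
AUC_0→∞ = 170.4725 + 21.496 = 191.9685 µg/mL·hr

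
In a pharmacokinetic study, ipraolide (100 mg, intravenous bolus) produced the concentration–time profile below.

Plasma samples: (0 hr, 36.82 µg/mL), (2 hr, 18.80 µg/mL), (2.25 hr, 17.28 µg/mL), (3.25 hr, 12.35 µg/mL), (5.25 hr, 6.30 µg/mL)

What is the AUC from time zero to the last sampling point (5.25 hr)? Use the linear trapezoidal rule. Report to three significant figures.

Trapezoidal AUC_0→5.25:
  [0→2]: (36.82+18.80)/2 × 2 = 55.62
  [2→2.25]: (18.80+17.28)/2 × 0.25 = 4.51
  [2.25→3.25]: (17.28+12.35)/2 × 1 = 14.815
  [3.25→5.25]: (12.35+6.30)/2 × 2 = 18.65
  Sum = 93.595 µg/mL·hr

AUC = 93.6 µg/mL·hr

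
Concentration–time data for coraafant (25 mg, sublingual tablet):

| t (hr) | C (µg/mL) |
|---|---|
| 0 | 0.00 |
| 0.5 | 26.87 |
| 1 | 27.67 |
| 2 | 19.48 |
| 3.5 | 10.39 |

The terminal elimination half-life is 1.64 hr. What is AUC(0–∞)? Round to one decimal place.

Trapezoidal AUC_0→3.5:
  [0→0.5]: (0.00+26.87)/2 × 0.5 = 6.7175
  [0.5→1]: (26.87+27.67)/2 × 0.5 = 13.635
  [1→2]: (27.67+19.48)/2 × 1 = 23.575
  [2→3.5]: (19.48+10.39)/2 × 1.5 = 22.4025
  Sum = 66.33 µg/mL·hr
k_e = ln2 / t½ = 0.693147 / 1.64 = 0.4227 hr^-1
Extrapolated tail: C_last / k_e = 10.39 / 0.4227 = 24.580
AUC_0→∞ = 66.33 + 24.580 = 90.91 µg/mL·hr

AUC = 90.9 µg/mL·hr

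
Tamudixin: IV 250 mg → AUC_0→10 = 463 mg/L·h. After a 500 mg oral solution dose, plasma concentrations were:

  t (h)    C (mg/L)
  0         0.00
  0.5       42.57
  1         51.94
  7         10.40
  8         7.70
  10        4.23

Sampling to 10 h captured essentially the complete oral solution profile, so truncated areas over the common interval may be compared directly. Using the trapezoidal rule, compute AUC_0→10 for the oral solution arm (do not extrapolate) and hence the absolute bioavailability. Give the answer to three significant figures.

Trapezoidal AUC_0→10 (oral solution):
  [0→0.5]: (0.00+42.57)/2 × 0.5 = 10.6425
  [0.5→1]: (42.57+51.94)/2 × 0.5 = 23.6275
  [1→7]: (51.94+10.40)/2 × 6 = 187.02
  [7→8]: (10.40+7.70)/2 × 1 = 9.05
  [8→10]: (7.70+4.23)/2 × 2 = 11.93
  Sum = 242.27 mg/L·h
F = (AUC_ev/D_ev)/(AUC_iv/D_iv) = (242.27/500)/(463/250) = 0.48454/1.852 = 0.2616

F = 0.262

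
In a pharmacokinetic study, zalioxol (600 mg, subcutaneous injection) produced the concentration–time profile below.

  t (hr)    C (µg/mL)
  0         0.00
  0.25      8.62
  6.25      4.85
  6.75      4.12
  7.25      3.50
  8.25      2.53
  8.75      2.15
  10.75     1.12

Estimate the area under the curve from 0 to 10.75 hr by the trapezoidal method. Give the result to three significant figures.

Trapezoidal AUC_0→10.75:
  [0→0.25]: (0.00+8.62)/2 × 0.25 = 1.0775
  [0.25→6.25]: (8.62+4.85)/2 × 6 = 40.41
  [6.25→6.75]: (4.85+4.12)/2 × 0.5 = 2.2425
  [6.75→7.25]: (4.12+3.50)/2 × 0.5 = 1.905
  [7.25→8.25]: (3.50+2.53)/2 × 1 = 3.015
  [8.25→8.75]: (2.53+2.15)/2 × 0.5 = 1.17
  [8.75→10.75]: (2.15+1.12)/2 × 2 = 3.27
  Sum = 53.09 µg/mL·hr

AUC = 53.1 µg/mL·hr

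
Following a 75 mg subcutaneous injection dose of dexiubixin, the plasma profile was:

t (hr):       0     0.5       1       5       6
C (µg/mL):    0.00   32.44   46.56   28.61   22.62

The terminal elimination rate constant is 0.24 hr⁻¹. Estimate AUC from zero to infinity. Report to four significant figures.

AUC = 298.1 µg/mL·hr

Trapezoidal AUC_0→6:
  [0→0.5]: (0.00+32.44)/2 × 0.5 = 8.11
  [0.5→1]: (32.44+46.56)/2 × 0.5 = 19.75
  [1→5]: (46.56+28.61)/2 × 4 = 150.34
  [5→6]: (28.61+22.62)/2 × 1 = 25.615
  Sum = 203.815 µg/mL·hr
Extrapolated tail: C_last / k_e = 22.62 / 0.24 = 94.250
AUC_0→∞ = 203.815 + 94.250 = 298.065 µg/mL·hr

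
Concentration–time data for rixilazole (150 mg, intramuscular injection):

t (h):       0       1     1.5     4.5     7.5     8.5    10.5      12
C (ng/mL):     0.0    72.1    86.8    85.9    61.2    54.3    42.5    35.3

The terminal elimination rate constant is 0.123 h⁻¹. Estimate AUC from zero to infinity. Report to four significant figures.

Trapezoidal AUC_0→12:
  [0→1]: (0.0+72.1)/2 × 1 = 36.05
  [1→1.5]: (72.1+86.8)/2 × 0.5 = 39.725
  [1.5→4.5]: (86.8+85.9)/2 × 3 = 259.05
  [4.5→7.5]: (85.9+61.2)/2 × 3 = 220.65
  [7.5→8.5]: (61.2+54.3)/2 × 1 = 57.75
  [8.5→10.5]: (54.3+42.5)/2 × 2 = 96.8
  [10.5→12]: (42.5+35.3)/2 × 1.5 = 58.35
  Sum = 768.375 ng/mL·h
Extrapolated tail: C_last / k_e = 35.3 / 0.123 = 286.992
AUC_0→∞ = 768.375 + 286.992 = 1055.367 ng/mL·h

AUC = 1055 ng/mL·h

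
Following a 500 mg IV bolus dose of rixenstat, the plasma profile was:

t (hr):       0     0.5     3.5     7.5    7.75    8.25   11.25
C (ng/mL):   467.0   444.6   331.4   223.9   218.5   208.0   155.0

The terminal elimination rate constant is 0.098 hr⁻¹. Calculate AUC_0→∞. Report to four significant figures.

Trapezoidal AUC_0→11.25:
  [0→0.5]: (467.0+444.6)/2 × 0.5 = 227.9
  [0.5→3.5]: (444.6+331.4)/2 × 3 = 1164.0
  [3.5→7.5]: (331.4+223.9)/2 × 4 = 1110.6
  [7.5→7.75]: (223.9+218.5)/2 × 0.25 = 55.3
  [7.75→8.25]: (218.5+208.0)/2 × 0.5 = 106.625
  [8.25→11.25]: (208.0+155.0)/2 × 3 = 544.5
  Sum = 3208.925 ng/mL·hr
Extrapolated tail: C_last / k_e = 155.0 / 0.098 = 1581.633
AUC_0→∞ = 3208.925 + 1581.633 = 4790.558 ng/mL·hr

AUC = 4791 ng/mL·hr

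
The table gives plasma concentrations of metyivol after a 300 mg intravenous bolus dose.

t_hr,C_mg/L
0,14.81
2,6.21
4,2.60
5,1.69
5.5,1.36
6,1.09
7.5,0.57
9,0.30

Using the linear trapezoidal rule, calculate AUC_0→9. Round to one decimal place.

Trapezoidal AUC_0→9:
  [0→2]: (14.81+6.21)/2 × 2 = 21.02
  [2→4]: (6.21+2.60)/2 × 2 = 8.81
  [4→5]: (2.60+1.69)/2 × 1 = 2.145
  [5→5.5]: (1.69+1.36)/2 × 0.5 = 0.7625
  [5.5→6]: (1.36+1.09)/2 × 0.5 = 0.6125
  [6→7.5]: (1.09+0.57)/2 × 1.5 = 1.245
  [7.5→9]: (0.57+0.30)/2 × 1.5 = 0.6525
  Sum = 35.2475 mg/L·hr

AUC = 35.2 mg/L·hr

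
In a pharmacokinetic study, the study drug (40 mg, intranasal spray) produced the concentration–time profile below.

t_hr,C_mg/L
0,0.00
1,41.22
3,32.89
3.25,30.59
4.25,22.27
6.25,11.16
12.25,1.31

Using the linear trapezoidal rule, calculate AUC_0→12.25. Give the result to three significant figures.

Trapezoidal AUC_0→12.25:
  [0→1]: (0.00+41.22)/2 × 1 = 20.61
  [1→3]: (41.22+32.89)/2 × 2 = 74.11
  [3→3.25]: (32.89+30.59)/2 × 0.25 = 7.935
  [3.25→4.25]: (30.59+22.27)/2 × 1 = 26.43
  [4.25→6.25]: (22.27+11.16)/2 × 2 = 33.43
  [6.25→12.25]: (11.16+1.31)/2 × 6 = 37.41
  Sum = 199.925 mg/L·hr

AUC = 200 mg/L·hr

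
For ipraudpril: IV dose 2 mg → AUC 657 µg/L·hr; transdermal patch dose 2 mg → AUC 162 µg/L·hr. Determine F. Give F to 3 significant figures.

F = (AUC_ev / D_ev) / (AUC_iv / D_iv)
  = (162/2) / (657/2)
  = 81 / 328.5 = 0.2466

F = 0.247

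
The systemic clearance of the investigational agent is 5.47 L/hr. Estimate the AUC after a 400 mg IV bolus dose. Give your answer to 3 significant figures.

AUC = 73.1 mg/L·hr

AUC_0→∞ = Dose_iv / CL
        = 400 / 5.47 = 73.1261 mg/L·hr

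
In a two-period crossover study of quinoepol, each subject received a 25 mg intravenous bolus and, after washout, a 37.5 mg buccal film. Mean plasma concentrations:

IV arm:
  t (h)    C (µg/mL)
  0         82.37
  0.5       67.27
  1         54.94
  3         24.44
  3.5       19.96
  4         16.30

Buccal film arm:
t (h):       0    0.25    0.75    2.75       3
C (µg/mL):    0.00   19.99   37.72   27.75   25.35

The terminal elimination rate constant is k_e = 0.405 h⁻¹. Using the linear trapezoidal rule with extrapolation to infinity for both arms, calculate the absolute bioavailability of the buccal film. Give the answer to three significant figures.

F = 0.487

Trapezoidal AUC_0→4 (IV):
  [0→0.5]: (82.37+67.27)/2 × 0.5 = 37.41
  [0.5→1]: (67.27+54.94)/2 × 0.5 = 30.5525
  [1→3]: (54.94+24.44)/2 × 2 = 79.38
  [3→3.5]: (24.44+19.96)/2 × 0.5 = 11.1
  [3.5→4]: (19.96+16.30)/2 × 0.5 = 9.065
  Sum = 167.5075 µg/mL·h
IV tail: 16.30/0.405 = 40.247; AUC_iv,0→∞ = 167.5075 + 40.247 = 207.7545 µg/mL·h
Trapezoidal AUC_0→3 (buccal film):
  [0→0.25]: (0.00+19.99)/2 × 0.25 = 2.49875
  [0.25→0.75]: (19.99+37.72)/2 × 0.5 = 14.4275
  [0.75→2.75]: (37.72+27.75)/2 × 2 = 65.47
  [2.75→3]: (27.75+25.35)/2 × 0.25 = 6.6375
  Sum = 89.03375 µg/mL·h
buccal film tail: 25.35/0.405 = 62.593; AUC_ev,0→∞ = 89.03375 + 62.593 = 151.62675 µg/mL·h
F = (AUC_ev/D_ev)/(AUC_iv/D_iv) = (151.62675/37.5)/(207.7545/25) = 4.04338/8.31018 = 0.4866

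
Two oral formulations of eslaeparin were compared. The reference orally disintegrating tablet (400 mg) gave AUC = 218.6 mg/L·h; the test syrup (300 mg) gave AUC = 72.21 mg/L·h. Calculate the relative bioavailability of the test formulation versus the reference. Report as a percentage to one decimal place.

F_rel = 44.0%

F_rel = (AUC_test/D_test) / (AUC_ref/D_ref)
      = (72.21/300) / (218.6/400)
      = 0.2407 / 0.5465 = 0.4404 = 44.04%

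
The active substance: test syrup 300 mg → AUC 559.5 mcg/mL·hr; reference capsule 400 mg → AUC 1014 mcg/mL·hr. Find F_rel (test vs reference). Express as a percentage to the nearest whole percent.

F_rel = 74%

F_rel = (AUC_test/D_test) / (AUC_ref/D_ref)
      = (559.5/300) / (1014/400)
      = 1.865 / 2.535 = 0.7357 = 73.57%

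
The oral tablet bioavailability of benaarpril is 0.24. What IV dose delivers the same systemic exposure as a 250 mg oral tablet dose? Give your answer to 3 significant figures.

D_iv = 60.0 mg

Systemic exposure from an extravascular dose = F × D_ev, so the equivalent IV dose is F × D_ev.
D_iv = F × D_ev = 0.24 × 250 = 60 mg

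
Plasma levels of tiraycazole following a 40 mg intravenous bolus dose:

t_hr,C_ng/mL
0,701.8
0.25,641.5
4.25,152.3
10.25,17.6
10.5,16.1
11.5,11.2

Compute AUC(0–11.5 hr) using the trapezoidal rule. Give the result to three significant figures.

Trapezoidal AUC_0→11.5:
  [0→0.25]: (701.8+641.5)/2 × 0.25 = 167.9125
  [0.25→4.25]: (641.5+152.3)/2 × 4 = 1587.6
  [4.25→10.25]: (152.3+17.6)/2 × 6 = 509.7
  [10.25→10.5]: (17.6+16.1)/2 × 0.25 = 4.2125
  [10.5→11.5]: (16.1+11.2)/2 × 1 = 13.65
  Sum = 2283.075 ng/mL·hr

AUC = 2280 ng/mL·hr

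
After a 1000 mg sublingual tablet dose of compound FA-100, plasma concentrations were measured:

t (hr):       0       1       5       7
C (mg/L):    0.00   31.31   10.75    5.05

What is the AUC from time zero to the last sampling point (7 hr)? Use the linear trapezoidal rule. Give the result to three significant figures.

AUC = 116 mg/L·hr

Trapezoidal AUC_0→7:
  [0→1]: (0.00+31.31)/2 × 1 = 15.655
  [1→5]: (31.31+10.75)/2 × 4 = 84.12
  [5→7]: (10.75+5.05)/2 × 2 = 15.8
  Sum = 115.575 mg/L·hr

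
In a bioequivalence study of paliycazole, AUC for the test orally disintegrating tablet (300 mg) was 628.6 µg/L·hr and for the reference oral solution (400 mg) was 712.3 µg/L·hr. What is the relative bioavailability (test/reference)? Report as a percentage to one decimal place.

F_rel = 117.7%

F_rel = (AUC_test/D_test) / (AUC_ref/D_ref)
      = (628.6/300) / (712.3/400)
      = 2.09533 / 1.78075 = 1.1767 = 117.67%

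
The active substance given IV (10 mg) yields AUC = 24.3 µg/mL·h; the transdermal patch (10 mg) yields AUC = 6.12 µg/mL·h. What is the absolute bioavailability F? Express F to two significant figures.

F = (AUC_ev / D_ev) / (AUC_iv / D_iv)
  = (6.12/10) / (24.3/10)
  = 0.612 / 2.43 = 0.2519

F = 0.25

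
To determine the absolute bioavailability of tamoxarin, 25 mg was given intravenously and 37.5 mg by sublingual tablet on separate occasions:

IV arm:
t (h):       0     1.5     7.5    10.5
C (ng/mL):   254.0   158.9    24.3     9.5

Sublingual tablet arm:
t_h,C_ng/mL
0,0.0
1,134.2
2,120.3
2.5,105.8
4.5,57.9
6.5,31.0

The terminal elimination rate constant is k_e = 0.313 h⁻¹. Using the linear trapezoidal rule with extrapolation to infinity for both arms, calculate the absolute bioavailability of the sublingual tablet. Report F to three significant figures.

F = 0.427

Trapezoidal AUC_0→10.5 (IV):
  [0→1.5]: (254.0+158.9)/2 × 1.5 = 309.675
  [1.5→7.5]: (158.9+24.3)/2 × 6 = 549.6
  [7.5→10.5]: (24.3+9.5)/2 × 3 = 50.7
  Sum = 909.975 ng/mL·h
IV tail: 9.5/0.313 = 30.351; AUC_iv,0→∞ = 909.975 + 30.351 = 940.326 ng/mL·h
Trapezoidal AUC_0→6.5 (sublingual tablet):
  [0→1]: (0.0+134.2)/2 × 1 = 67.1
  [1→2]: (134.2+120.3)/2 × 1 = 127.25
  [2→2.5]: (120.3+105.8)/2 × 0.5 = 56.525
  [2.5→4.5]: (105.8+57.9)/2 × 2 = 163.7
  [4.5→6.5]: (57.9+31.0)/2 × 2 = 88.9
  Sum = 503.475 ng/mL·h
sublingual tablet tail: 31.0/0.313 = 99.042; AUC_ev,0→∞ = 503.475 + 99.042 = 602.517 ng/mL·h
F = (AUC_ev/D_ev)/(AUC_iv/D_iv) = (602.517/37.5)/(940.326/25) = 16.06712/37.61304 = 0.4272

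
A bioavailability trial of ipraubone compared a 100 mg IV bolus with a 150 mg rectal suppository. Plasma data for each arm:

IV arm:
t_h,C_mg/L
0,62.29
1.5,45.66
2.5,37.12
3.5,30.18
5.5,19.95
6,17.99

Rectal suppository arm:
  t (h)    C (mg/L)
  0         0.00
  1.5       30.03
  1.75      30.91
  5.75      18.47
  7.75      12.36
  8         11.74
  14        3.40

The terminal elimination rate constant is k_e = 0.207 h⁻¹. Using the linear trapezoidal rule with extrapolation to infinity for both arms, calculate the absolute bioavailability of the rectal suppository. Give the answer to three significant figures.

F = 0.495

Trapezoidal AUC_0→6 (IV):
  [0→1.5]: (62.29+45.66)/2 × 1.5 = 80.9625
  [1.5→2.5]: (45.66+37.12)/2 × 1 = 41.39
  [2.5→3.5]: (37.12+30.18)/2 × 1 = 33.65
  [3.5→5.5]: (30.18+19.95)/2 × 2 = 50.13
  [5.5→6]: (19.95+17.99)/2 × 0.5 = 9.485
  Sum = 215.6175 mg/L·h
IV tail: 17.99/0.207 = 86.908; AUC_iv,0→∞ = 215.6175 + 86.908 = 302.5255 mg/L·h
Trapezoidal AUC_0→14 (rectal suppository):
  [0→1.5]: (0.00+30.03)/2 × 1.5 = 22.5225
  [1.5→1.75]: (30.03+30.91)/2 × 0.25 = 7.6175
  [1.75→5.75]: (30.91+18.47)/2 × 4 = 98.76
  [5.75→7.75]: (18.47+12.36)/2 × 2 = 30.83
  [7.75→8]: (12.36+11.74)/2 × 0.25 = 3.0125
  [8→14]: (11.74+3.40)/2 × 6 = 45.42
  Sum = 208.1625 mg/L·h
rectal suppository tail: 3.40/0.207 = 16.425; AUC_ev,0→∞ = 208.1625 + 16.425 = 224.5875 mg/L·h
F = (AUC_ev/D_ev)/(AUC_iv/D_iv) = (224.5875/150)/(302.5255/100) = 1.49725/3.025255 = 0.4949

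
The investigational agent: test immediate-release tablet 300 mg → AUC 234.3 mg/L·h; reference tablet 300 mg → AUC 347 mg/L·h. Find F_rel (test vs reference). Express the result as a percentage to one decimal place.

F_rel = (AUC_test/D_test) / (AUC_ref/D_ref)
      = (234.3/300) / (347/300)
      = 0.781 / 1.15667 = 0.6752 = 67.52%

F_rel = 67.5%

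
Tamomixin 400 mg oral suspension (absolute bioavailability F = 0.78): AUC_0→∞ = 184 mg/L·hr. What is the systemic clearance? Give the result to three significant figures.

CL = F × Dose / AUC_0→∞
   = 0.78 × 400 / 184 = 1.69565 L/hr

CL = 1.70 L/hr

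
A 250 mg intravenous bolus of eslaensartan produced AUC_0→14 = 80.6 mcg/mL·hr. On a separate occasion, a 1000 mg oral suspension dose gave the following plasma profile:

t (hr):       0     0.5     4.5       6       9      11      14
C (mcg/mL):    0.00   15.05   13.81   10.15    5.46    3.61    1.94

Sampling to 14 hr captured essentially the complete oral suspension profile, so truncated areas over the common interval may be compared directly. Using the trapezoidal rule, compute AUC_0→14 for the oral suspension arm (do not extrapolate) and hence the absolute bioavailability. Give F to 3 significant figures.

F = 0.373

Trapezoidal AUC_0→14 (oral suspension):
  [0→0.5]: (0.00+15.05)/2 × 0.5 = 3.7625
  [0.5→4.5]: (15.05+13.81)/2 × 4 = 57.72
  [4.5→6]: (13.81+10.15)/2 × 1.5 = 17.97
  [6→9]: (10.15+5.46)/2 × 3 = 23.415
  [9→11]: (5.46+3.61)/2 × 2 = 9.07
  [11→14]: (3.61+1.94)/2 × 3 = 8.325
  Sum = 120.2625 mcg/mL·hr
F = (AUC_ev/D_ev)/(AUC_iv/D_iv) = (120.2625/1000)/(80.6/250) = 0.1202625/0.3224 = 0.3730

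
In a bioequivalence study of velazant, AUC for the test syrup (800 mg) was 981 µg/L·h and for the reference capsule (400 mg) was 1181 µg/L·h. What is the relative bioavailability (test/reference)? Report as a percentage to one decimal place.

F_rel = (AUC_test/D_test) / (AUC_ref/D_ref)
      = (981/800) / (1181/400)
      = 1.22625 / 2.9525 = 0.4153 = 41.53%

F_rel = 41.5%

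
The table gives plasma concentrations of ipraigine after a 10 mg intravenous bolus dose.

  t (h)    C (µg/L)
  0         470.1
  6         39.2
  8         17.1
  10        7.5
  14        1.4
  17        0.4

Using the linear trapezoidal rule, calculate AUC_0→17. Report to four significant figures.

AUC = 1629 µg/L·h

Trapezoidal AUC_0→17:
  [0→6]: (470.1+39.2)/2 × 6 = 1527.9
  [6→8]: (39.2+17.1)/2 × 2 = 56.3
  [8→10]: (17.1+7.5)/2 × 2 = 24.6
  [10→14]: (7.5+1.4)/2 × 4 = 17.8
  [14→17]: (1.4+0.4)/2 × 3 = 2.7
  Sum = 1629.3 µg/L·h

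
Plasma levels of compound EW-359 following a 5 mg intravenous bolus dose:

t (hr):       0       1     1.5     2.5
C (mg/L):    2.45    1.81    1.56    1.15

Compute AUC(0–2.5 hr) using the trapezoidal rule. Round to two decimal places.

Trapezoidal AUC_0→2.5:
  [0→1]: (2.45+1.81)/2 × 1 = 2.13
  [1→1.5]: (1.81+1.56)/2 × 0.5 = 0.8425
  [1.5→2.5]: (1.56+1.15)/2 × 1 = 1.355
  Sum = 4.3275 mg/L·hr

AUC = 4.33 mg/L·hr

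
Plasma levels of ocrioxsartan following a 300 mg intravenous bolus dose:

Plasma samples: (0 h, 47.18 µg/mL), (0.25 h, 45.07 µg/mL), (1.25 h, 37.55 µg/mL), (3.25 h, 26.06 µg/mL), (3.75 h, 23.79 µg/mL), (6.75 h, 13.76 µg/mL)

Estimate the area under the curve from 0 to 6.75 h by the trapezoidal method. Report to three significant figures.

AUC = 185 µg/mL·h

Trapezoidal AUC_0→6.75:
  [0→0.25]: (47.18+45.07)/2 × 0.25 = 11.53125
  [0.25→1.25]: (45.07+37.55)/2 × 1 = 41.31
  [1.25→3.25]: (37.55+26.06)/2 × 2 = 63.61
  [3.25→3.75]: (26.06+23.79)/2 × 0.5 = 12.4625
  [3.75→6.75]: (23.79+13.76)/2 × 3 = 56.325
  Sum = 185.23875 µg/mL·h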